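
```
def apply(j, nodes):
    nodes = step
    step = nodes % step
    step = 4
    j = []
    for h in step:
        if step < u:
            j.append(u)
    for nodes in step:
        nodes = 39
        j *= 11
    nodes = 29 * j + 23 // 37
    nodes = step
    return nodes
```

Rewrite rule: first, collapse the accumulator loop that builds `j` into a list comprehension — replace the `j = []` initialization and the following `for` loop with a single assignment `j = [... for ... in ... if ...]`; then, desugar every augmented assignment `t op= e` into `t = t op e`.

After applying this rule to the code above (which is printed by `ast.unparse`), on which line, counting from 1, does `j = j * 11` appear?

Transformed code:
def apply(j, nodes):
    nodes = step
    step = nodes % step
    step = 4
    j = [u for h in step if step < u]
    for nodes in step:
        nodes = 39
        j = j * 11
    nodes = 29 * j + 23 // 37
    nodes = step
    return nodes

8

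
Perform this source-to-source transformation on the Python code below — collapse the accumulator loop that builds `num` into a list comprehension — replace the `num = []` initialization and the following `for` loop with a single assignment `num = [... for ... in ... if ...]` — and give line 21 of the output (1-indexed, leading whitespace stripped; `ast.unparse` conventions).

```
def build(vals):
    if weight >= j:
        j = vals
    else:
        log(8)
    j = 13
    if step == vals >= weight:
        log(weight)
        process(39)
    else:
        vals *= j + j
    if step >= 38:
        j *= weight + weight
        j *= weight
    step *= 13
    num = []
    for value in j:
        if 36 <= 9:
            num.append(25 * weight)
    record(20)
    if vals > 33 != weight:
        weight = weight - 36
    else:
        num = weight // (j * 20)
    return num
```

num = weight // (j * 20)

Transformed code:
def build(vals):
    if weight >= j:
        j = vals
    else:
        log(8)
    j = 13
    if step == vals >= weight:
        log(weight)
        process(39)
    else:
        vals *= j + j
    if step >= 38:
        j *= weight + weight
        j *= weight
    step *= 13
    num = [25 * weight for value in j if 36 <= 9]
    record(20)
    if vals > 33 != weight:
        weight = weight - 36
    else:
        num = weight // (j * 20)
    return num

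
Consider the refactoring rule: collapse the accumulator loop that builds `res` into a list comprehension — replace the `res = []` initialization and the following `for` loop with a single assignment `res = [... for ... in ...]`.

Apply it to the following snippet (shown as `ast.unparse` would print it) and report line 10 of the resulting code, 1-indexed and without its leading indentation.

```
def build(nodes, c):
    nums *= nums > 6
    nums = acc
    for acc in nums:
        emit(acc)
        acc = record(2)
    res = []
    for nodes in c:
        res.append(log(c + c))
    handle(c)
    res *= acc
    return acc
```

Transformed code:
def build(nodes, c):
    nums *= nums > 6
    nums = acc
    for acc in nums:
        emit(acc)
        acc = record(2)
    res = [log(c + c) for nodes in c]
    handle(c)
    res *= acc
    return acc

return acc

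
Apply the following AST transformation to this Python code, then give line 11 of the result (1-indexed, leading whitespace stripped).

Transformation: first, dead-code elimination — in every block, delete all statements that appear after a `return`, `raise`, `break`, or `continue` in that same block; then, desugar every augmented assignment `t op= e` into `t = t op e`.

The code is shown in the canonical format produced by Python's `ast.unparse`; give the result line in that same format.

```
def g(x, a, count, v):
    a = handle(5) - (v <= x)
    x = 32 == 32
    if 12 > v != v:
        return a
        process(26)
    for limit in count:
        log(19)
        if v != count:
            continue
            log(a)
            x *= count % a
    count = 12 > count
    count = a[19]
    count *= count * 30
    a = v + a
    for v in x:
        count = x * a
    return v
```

count = a[19]

Transformed code:
def g(x, a, count, v):
    a = handle(5) - (v <= x)
    x = 32 == 32
    if 12 > v != v:
        return a
    for limit in count:
        log(19)
        if v != count:
            continue
    count = 12 > count
    count = a[19]
    count = count * (count * 30)
    a = v + a
    for v in x:
        count = x * a
    return v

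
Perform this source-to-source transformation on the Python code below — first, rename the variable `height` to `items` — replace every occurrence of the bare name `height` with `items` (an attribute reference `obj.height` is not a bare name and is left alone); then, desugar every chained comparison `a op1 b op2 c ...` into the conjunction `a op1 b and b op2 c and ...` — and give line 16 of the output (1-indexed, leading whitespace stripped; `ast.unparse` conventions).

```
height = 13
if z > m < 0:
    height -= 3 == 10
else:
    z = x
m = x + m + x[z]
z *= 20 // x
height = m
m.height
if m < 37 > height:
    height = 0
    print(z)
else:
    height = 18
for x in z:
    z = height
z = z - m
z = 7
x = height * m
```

Transformed code:
items = 13
if z > m and m < 0:
    items -= 3 == 10
else:
    z = x
m = x + m + x[z]
z *= 20 // x
items = m
m.height
if m < 37 and 37 > items:
    items = 0
    print(z)
else:
    items = 18
for x in z:
    z = items
z = z - m
z = 7
x = items * m

z = items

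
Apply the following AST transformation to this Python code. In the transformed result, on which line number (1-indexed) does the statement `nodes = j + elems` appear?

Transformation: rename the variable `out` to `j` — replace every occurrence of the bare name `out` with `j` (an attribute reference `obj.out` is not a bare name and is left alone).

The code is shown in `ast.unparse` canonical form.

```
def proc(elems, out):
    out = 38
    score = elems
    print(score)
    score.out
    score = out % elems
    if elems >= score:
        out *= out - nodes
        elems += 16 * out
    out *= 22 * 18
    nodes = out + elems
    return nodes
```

Transformed code:
def proc(elems, j):
    j = 38
    score = elems
    print(score)
    score.out
    score = j % elems
    if elems >= score:
        j *= j - nodes
        elems += 16 * j
    j *= 22 * 18
    nodes = j + elems
    return nodes

11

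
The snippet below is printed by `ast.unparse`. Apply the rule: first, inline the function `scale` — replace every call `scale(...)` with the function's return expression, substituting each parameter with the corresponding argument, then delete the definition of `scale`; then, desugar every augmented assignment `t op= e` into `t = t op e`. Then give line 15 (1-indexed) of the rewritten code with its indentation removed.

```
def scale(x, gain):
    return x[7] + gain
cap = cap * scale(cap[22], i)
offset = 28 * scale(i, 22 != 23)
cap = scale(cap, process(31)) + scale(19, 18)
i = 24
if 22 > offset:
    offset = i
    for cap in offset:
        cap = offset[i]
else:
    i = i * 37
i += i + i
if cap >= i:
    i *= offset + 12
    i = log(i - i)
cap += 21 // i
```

cap = cap + 21 // i

Transformed code:
cap = cap * (cap[22][7] + i)
offset = 28 * (i[7] + (22 != 23))
cap = cap[7] + process(31) + (19[7] + 18)
i = 24
if 22 > offset:
    offset = i
    for cap in offset:
        cap = offset[i]
else:
    i = i * 37
i = i + (i + i)
if cap >= i:
    i = i * (offset + 12)
    i = log(i - i)
cap = cap + 21 // i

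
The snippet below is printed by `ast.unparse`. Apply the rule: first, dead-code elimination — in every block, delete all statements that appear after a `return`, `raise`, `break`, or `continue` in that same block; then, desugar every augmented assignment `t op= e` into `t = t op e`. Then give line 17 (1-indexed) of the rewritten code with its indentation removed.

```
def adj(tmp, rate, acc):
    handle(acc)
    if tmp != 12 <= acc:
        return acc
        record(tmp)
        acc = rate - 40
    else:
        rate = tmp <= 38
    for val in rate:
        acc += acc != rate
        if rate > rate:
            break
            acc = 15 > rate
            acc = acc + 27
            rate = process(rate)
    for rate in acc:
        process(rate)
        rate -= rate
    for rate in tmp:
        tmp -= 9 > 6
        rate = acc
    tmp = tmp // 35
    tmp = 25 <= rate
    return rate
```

tmp = tmp // 35

Transformed code:
def adj(tmp, rate, acc):
    handle(acc)
    if tmp != 12 <= acc:
        return acc
    else:
        rate = tmp <= 38
    for val in rate:
        acc = acc + (acc != rate)
        if rate > rate:
            break
    for rate in acc:
        process(rate)
        rate = rate - rate
    for rate in tmp:
        tmp = tmp - (9 > 6)
        rate = acc
    tmp = tmp // 35
    tmp = 25 <= rate
    return rate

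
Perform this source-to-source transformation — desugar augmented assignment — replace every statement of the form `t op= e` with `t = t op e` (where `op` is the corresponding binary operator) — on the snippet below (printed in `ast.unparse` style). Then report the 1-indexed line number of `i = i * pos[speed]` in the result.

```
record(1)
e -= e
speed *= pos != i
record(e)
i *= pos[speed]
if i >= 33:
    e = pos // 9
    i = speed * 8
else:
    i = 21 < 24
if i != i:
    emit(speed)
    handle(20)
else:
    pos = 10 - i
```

Transformed code:
record(1)
e = e - e
speed = speed * (pos != i)
record(e)
i = i * pos[speed]
if i >= 33:
    e = pos // 9
    i = speed * 8
else:
    i = 21 < 24
if i != i:
    emit(speed)
    handle(20)
else:
    pos = 10 - i

5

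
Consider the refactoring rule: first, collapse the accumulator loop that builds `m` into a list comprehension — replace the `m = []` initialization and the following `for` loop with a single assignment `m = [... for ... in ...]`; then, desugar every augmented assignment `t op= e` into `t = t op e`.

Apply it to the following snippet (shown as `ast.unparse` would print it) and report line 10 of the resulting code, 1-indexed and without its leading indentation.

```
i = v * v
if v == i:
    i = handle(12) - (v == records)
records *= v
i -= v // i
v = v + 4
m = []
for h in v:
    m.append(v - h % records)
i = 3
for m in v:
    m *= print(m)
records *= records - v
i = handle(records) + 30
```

Transformed code:
i = v * v
if v == i:
    i = handle(12) - (v == records)
records = records * v
i = i - v // i
v = v + 4
m = [v - h % records for h in v]
i = 3
for m in v:
    m = m * print(m)
records = records * (records - v)
i = handle(records) + 30

m = m * print(m)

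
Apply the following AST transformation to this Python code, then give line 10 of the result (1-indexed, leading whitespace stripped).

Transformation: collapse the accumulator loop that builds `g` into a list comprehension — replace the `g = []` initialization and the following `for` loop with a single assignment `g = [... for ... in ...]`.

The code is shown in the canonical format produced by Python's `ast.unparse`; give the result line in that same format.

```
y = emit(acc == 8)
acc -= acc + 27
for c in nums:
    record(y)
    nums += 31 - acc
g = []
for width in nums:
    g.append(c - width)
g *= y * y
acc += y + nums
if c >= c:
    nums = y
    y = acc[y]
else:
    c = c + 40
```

Transformed code:
y = emit(acc == 8)
acc -= acc + 27
for c in nums:
    record(y)
    nums += 31 - acc
g = [c - width for width in nums]
g *= y * y
acc += y + nums
if c >= c:
    nums = y
    y = acc[y]
else:
    c = c + 40

nums = y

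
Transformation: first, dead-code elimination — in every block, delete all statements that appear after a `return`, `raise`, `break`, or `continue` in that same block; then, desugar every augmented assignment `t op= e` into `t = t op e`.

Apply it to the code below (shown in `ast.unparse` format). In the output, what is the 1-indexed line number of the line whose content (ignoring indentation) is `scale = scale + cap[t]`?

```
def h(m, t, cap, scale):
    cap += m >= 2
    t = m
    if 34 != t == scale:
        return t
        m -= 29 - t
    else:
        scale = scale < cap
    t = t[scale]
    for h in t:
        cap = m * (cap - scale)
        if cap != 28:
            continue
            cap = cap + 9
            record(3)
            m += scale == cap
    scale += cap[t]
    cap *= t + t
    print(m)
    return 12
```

13

Transformed code:
def h(m, t, cap, scale):
    cap = cap + (m >= 2)
    t = m
    if 34 != t == scale:
        return t
    else:
        scale = scale < cap
    t = t[scale]
    for h in t:
        cap = m * (cap - scale)
        if cap != 28:
            continue
    scale = scale + cap[t]
    cap = cap * (t + t)
    print(m)
    return 12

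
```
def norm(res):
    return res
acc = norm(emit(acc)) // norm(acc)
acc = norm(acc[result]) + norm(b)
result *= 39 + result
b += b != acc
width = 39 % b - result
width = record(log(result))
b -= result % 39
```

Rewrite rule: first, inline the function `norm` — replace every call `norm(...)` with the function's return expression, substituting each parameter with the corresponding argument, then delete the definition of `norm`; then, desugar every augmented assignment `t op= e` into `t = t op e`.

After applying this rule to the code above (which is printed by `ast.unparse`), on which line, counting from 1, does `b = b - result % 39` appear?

Transformed code:
acc = emit(acc) // acc
acc = acc[result] + b
result = result * (39 + result)
b = b + (b != acc)
width = 39 % b - result
width = record(log(result))
b = b - result % 39

7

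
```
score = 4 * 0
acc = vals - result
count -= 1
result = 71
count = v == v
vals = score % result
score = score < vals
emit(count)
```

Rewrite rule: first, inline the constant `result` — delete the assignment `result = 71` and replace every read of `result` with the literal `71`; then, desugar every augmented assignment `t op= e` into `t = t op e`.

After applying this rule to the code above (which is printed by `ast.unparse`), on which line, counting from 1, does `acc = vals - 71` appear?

2

Transformed code:
score = 4 * 0
acc = vals - 71
count = count - 1
count = v == v
vals = score % 71
score = score < vals
emit(count)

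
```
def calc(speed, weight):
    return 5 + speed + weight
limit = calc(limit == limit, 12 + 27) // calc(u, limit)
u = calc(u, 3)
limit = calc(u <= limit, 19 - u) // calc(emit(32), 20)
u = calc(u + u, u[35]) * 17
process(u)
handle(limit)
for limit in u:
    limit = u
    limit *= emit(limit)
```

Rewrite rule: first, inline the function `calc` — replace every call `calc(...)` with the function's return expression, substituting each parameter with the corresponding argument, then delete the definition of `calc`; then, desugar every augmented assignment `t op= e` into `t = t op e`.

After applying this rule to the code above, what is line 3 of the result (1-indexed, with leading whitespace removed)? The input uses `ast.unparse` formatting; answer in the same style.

Transformed code:
limit = (5 + (limit == limit) + (12 + 27)) // (5 + u + limit)
u = 5 + u + 3
limit = (5 + (u <= limit) + (19 - u)) // (5 + emit(32) + 20)
u = (5 + (u + u) + u[35]) * 17
process(u)
handle(limit)
for limit in u:
    limit = u
    limit = limit * emit(limit)

limit = (5 + (u <= limit) + (19 - u)) // (5 + emit(32) + 20)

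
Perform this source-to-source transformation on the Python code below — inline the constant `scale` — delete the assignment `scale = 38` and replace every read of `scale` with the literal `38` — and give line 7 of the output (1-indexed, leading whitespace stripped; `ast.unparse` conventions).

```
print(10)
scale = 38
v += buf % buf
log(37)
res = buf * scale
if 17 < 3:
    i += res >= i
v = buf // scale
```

Transformed code:
print(10)
v += buf % buf
log(37)
res = buf * 38
if 17 < 3:
    i += res >= i
v = buf // 38

v = buf // 38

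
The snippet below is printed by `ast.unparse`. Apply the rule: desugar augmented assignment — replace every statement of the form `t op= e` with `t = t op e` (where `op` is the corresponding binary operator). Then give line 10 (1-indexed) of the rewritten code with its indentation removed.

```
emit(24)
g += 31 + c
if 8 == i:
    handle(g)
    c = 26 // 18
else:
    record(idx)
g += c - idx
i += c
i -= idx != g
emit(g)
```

Transformed code:
emit(24)
g = g + (31 + c)
if 8 == i:
    handle(g)
    c = 26 // 18
else:
    record(idx)
g = g + (c - idx)
i = i + c
i = i - (idx != g)
emit(g)

i = i - (idx != g)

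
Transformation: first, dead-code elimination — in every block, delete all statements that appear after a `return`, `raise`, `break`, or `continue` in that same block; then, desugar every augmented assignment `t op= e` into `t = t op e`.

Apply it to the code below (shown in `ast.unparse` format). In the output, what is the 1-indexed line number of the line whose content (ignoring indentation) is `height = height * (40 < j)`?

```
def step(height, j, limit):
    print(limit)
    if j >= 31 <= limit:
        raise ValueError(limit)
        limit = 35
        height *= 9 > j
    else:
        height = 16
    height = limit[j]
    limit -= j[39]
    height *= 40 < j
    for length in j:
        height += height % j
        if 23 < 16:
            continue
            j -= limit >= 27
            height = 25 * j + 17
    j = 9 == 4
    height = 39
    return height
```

9

Transformed code:
def step(height, j, limit):
    print(limit)
    if j >= 31 <= limit:
        raise ValueError(limit)
    else:
        height = 16
    height = limit[j]
    limit = limit - j[39]
    height = height * (40 < j)
    for length in j:
        height = height + height % j
        if 23 < 16:
            continue
    j = 9 == 4
    height = 39
    return height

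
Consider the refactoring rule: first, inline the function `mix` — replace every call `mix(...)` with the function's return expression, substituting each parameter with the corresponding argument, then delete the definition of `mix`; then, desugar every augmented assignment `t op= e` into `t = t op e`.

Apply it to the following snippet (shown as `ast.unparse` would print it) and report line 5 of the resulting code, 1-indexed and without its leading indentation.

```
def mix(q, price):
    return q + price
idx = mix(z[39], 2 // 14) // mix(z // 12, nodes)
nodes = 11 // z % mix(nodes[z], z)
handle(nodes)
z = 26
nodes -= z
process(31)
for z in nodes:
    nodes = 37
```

nodes = nodes - z

Transformed code:
idx = (z[39] + 2 // 14) // (z // 12 + nodes)
nodes = 11 // z % (nodes[z] + z)
handle(nodes)
z = 26
nodes = nodes - z
process(31)
for z in nodes:
    nodes = 37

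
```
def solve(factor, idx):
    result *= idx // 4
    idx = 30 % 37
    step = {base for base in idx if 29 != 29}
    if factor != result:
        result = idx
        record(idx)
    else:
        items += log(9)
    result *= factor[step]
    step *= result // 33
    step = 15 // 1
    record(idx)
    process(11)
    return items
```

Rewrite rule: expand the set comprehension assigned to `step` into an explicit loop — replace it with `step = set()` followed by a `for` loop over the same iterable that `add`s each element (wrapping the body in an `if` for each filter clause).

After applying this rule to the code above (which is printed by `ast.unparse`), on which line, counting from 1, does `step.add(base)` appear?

7

Transformed code:
def solve(factor, idx):
    result *= idx // 4
    idx = 30 % 37
    step = set()
    for base in idx:
        if 29 != 29:
            step.add(base)
    if factor != result:
        result = idx
        record(idx)
    else:
        items += log(9)
    result *= factor[step]
    step *= result // 33
    step = 15 // 1
    record(idx)
    process(11)
    return items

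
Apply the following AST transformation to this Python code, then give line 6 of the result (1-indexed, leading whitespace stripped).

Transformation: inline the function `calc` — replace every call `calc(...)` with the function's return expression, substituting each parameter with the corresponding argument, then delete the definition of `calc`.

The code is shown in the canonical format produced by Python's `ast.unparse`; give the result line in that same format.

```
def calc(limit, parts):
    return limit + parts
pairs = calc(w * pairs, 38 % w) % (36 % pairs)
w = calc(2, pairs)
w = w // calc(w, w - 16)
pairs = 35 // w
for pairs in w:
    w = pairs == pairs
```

w = pairs == pairs

Transformed code:
pairs = (w * pairs + 38 % w) % (36 % pairs)
w = 2 + pairs
w = w // (w + (w - 16))
pairs = 35 // w
for pairs in w:
    w = pairs == pairs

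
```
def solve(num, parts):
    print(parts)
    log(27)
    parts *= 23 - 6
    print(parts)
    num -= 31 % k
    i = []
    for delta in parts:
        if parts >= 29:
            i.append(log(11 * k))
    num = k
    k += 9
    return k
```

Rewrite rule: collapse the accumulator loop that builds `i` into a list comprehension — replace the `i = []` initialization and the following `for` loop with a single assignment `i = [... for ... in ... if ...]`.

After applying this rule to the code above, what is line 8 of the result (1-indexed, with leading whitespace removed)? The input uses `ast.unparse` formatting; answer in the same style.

num = k

Transformed code:
def solve(num, parts):
    print(parts)
    log(27)
    parts *= 23 - 6
    print(parts)
    num -= 31 % k
    i = [log(11 * k) for delta in parts if parts >= 29]
    num = k
    k += 9
    return k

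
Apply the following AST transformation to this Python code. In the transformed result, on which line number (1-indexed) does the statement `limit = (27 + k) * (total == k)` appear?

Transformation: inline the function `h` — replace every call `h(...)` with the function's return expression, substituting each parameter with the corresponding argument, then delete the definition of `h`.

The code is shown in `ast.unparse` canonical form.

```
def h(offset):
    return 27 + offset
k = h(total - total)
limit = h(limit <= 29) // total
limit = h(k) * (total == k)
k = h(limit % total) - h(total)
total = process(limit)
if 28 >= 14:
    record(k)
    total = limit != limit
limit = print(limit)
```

Transformed code:
k = 27 + (total - total)
limit = (27 + (limit <= 29)) // total
limit = (27 + k) * (total == k)
k = 27 + limit % total - (27 + total)
total = process(limit)
if 28 >= 14:
    record(k)
    total = limit != limit
limit = print(limit)

3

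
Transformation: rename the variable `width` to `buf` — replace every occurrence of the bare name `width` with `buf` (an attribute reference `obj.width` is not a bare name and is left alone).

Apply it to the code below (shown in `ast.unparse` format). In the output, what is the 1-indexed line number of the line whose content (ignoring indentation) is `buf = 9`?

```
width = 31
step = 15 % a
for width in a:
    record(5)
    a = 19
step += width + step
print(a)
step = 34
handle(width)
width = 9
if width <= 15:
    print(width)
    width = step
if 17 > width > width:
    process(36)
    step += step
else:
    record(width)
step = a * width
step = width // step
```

Transformed code:
buf = 31
step = 15 % a
for buf in a:
    record(5)
    a = 19
step += buf + step
print(a)
step = 34
handle(buf)
buf = 9
if buf <= 15:
    print(buf)
    buf = step
if 17 > buf > buf:
    process(36)
    step += step
else:
    record(buf)
step = a * buf
step = buf // step

10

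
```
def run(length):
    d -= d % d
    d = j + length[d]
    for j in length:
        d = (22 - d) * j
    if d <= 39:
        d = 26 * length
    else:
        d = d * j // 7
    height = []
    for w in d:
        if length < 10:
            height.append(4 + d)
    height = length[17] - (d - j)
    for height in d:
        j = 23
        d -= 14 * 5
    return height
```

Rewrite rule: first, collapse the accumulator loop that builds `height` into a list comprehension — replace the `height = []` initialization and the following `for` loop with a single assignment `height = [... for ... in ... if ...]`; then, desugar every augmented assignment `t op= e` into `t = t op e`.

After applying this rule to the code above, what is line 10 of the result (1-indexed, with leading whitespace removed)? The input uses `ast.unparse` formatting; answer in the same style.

Transformed code:
def run(length):
    d = d - d % d
    d = j + length[d]
    for j in length:
        d = (22 - d) * j
    if d <= 39:
        d = 26 * length
    else:
        d = d * j // 7
    height = [4 + d for w in d if length < 10]
    height = length[17] - (d - j)
    for height in d:
        j = 23
        d = d - 14 * 5
    return height

height = [4 + d for w in d if length < 10]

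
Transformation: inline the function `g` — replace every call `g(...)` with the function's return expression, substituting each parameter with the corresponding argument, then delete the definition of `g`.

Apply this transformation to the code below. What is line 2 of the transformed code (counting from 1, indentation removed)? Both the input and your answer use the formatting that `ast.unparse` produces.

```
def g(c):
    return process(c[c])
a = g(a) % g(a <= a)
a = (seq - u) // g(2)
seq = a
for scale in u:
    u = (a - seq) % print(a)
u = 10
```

a = (seq - u) // process(2[2])

Transformed code:
a = process(a[a]) % process((a <= a)[a <= a])
a = (seq - u) // process(2[2])
seq = a
for scale in u:
    u = (a - seq) % print(a)
u = 10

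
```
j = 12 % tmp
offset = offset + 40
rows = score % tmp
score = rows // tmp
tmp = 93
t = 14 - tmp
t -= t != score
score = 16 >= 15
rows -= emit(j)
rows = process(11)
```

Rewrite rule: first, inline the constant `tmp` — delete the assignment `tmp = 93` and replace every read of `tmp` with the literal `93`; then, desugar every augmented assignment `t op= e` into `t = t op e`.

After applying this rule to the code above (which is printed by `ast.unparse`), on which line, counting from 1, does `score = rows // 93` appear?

4

Transformed code:
j = 12 % 93
offset = offset + 40
rows = score % 93
score = rows // 93
t = 14 - 93
t = t - (t != score)
score = 16 >= 15
rows = rows - emit(j)
rows = process(11)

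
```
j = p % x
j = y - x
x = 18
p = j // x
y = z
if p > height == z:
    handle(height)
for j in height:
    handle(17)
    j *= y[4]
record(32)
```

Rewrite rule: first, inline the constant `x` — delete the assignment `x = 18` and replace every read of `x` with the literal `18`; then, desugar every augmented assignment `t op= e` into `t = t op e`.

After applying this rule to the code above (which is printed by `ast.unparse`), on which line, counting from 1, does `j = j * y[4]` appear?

Transformed code:
j = p % 18
j = y - 18
p = j // 18
y = z
if p > height == z:
    handle(height)
for j in height:
    handle(17)
    j = j * y[4]
record(32)

9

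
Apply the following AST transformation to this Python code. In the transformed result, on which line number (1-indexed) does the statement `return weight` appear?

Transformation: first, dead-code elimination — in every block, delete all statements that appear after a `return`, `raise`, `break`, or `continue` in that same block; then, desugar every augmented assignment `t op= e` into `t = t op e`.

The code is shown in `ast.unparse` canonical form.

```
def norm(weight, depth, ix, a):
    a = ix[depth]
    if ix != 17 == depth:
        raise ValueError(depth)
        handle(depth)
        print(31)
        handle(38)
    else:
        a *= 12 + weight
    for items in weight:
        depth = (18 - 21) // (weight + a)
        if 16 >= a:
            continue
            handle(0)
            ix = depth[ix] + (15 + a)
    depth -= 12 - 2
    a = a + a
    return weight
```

13

Transformed code:
def norm(weight, depth, ix, a):
    a = ix[depth]
    if ix != 17 == depth:
        raise ValueError(depth)
    else:
        a = a * (12 + weight)
    for items in weight:
        depth = (18 - 21) // (weight + a)
        if 16 >= a:
            continue
    depth = depth - (12 - 2)
    a = a + a
    return weight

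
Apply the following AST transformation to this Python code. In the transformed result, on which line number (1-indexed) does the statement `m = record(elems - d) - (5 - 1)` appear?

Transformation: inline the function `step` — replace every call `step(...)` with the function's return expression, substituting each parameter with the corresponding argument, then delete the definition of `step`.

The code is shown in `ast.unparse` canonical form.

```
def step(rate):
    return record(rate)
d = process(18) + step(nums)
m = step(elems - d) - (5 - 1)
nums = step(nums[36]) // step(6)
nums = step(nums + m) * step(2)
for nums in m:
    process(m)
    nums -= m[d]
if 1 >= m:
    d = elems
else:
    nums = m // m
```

2

Transformed code:
d = process(18) + record(nums)
m = record(elems - d) - (5 - 1)
nums = record(nums[36]) // record(6)
nums = record(nums + m) * record(2)
for nums in m:
    process(m)
    nums -= m[d]
if 1 >= m:
    d = elems
else:
    nums = m // m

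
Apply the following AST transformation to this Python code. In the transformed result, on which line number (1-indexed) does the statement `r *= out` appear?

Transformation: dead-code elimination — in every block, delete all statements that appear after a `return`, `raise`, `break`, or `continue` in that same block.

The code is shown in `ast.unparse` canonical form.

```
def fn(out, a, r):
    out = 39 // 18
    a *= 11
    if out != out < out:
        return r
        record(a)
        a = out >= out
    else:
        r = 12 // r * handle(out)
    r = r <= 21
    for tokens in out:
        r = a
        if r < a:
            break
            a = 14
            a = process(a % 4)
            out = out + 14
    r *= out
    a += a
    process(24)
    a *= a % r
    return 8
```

13

Transformed code:
def fn(out, a, r):
    out = 39 // 18
    a *= 11
    if out != out < out:
        return r
    else:
        r = 12 // r * handle(out)
    r = r <= 21
    for tokens in out:
        r = a
        if r < a:
            break
    r *= out
    a += a
    process(24)
    a *= a % r
    return 8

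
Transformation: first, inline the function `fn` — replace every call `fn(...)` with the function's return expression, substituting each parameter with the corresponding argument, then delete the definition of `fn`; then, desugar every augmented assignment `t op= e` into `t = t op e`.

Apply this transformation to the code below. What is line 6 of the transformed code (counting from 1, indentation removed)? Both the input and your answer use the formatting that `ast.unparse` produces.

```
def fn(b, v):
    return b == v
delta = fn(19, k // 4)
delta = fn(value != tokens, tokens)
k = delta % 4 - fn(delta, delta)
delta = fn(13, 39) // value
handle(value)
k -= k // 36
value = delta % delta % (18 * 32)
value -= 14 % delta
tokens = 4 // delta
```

k = k - k // 36

Transformed code:
delta = 19 == k // 4
delta = (value != tokens) == tokens
k = delta % 4 - (delta == delta)
delta = (13 == 39) // value
handle(value)
k = k - k // 36
value = delta % delta % (18 * 32)
value = value - 14 % delta
tokens = 4 // delta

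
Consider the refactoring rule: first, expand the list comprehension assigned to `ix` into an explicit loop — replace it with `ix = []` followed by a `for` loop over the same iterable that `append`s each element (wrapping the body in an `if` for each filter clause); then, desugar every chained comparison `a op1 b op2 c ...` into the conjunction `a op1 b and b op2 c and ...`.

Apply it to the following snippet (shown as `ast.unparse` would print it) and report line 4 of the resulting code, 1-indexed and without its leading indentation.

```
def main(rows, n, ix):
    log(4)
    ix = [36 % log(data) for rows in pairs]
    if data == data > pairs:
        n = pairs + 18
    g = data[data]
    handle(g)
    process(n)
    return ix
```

Transformed code:
def main(rows, n, ix):
    log(4)
    ix = []
    for rows in pairs:
        ix.append(36 % log(data))
    if data == data and data > pairs:
        n = pairs + 18
    g = data[data]
    handle(g)
    process(n)
    return ix

for rows in pairs:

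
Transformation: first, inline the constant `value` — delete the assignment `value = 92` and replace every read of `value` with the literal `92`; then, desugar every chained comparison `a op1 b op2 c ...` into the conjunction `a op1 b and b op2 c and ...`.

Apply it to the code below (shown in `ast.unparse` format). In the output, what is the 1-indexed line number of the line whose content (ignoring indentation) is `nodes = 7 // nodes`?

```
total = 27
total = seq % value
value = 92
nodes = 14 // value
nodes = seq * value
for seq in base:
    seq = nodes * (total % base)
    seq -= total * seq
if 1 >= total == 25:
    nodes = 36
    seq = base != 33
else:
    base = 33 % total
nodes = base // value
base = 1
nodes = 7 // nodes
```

Transformed code:
total = 27
total = seq % 92
nodes = 14 // 92
nodes = seq * 92
for seq in base:
    seq = nodes * (total % base)
    seq -= total * seq
if 1 >= total and total == 25:
    nodes = 36
    seq = base != 33
else:
    base = 33 % total
nodes = base // 92
base = 1
nodes = 7 // nodes

15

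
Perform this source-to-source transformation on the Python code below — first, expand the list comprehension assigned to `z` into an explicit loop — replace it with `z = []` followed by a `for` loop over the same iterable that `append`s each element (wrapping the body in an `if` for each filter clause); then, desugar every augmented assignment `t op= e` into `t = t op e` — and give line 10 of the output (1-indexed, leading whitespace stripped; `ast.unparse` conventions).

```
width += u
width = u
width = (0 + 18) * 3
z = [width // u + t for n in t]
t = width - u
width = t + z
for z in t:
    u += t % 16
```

Transformed code:
width = width + u
width = u
width = (0 + 18) * 3
z = []
for n in t:
    z.append(width // u + t)
t = width - u
width = t + z
for z in t:
    u = u + t % 16

u = u + t % 16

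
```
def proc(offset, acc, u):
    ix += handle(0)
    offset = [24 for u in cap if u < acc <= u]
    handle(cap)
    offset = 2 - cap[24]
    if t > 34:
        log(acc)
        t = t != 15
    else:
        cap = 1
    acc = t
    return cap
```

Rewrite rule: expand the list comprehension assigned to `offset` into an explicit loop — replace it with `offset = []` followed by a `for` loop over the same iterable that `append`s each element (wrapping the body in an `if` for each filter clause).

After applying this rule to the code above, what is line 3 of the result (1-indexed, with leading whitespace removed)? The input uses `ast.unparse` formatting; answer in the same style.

Transformed code:
def proc(offset, acc, u):
    ix += handle(0)
    offset = []
    for u in cap:
        if u < acc <= u:
            offset.append(24)
    handle(cap)
    offset = 2 - cap[24]
    if t > 34:
        log(acc)
        t = t != 15
    else:
        cap = 1
    acc = t
    return cap

offset = []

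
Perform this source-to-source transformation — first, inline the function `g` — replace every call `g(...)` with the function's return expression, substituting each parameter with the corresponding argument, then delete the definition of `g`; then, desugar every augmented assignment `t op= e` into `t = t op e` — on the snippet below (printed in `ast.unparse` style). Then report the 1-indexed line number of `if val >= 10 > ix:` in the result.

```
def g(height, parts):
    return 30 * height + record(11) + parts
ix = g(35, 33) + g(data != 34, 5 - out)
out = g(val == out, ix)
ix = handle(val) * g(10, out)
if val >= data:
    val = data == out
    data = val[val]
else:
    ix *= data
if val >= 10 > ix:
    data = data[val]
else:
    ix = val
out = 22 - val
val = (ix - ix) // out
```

9

Transformed code:
ix = 30 * 35 + record(11) + 33 + (30 * (data != 34) + record(11) + (5 - out))
out = 30 * (val == out) + record(11) + ix
ix = handle(val) * (30 * 10 + record(11) + out)
if val >= data:
    val = data == out
    data = val[val]
else:
    ix = ix * data
if val >= 10 > ix:
    data = data[val]
else:
    ix = val
out = 22 - val
val = (ix - ix) // out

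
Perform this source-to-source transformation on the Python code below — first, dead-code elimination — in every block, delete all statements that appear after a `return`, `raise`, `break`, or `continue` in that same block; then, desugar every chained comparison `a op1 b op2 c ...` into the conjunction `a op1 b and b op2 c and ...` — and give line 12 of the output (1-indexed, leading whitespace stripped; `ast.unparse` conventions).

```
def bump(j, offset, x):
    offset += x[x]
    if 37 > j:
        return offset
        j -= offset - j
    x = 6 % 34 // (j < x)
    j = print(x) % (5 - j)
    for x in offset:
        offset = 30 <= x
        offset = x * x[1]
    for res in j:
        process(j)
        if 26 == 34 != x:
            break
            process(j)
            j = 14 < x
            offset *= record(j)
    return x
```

Transformed code:
def bump(j, offset, x):
    offset += x[x]
    if 37 > j:
        return offset
    x = 6 % 34 // (j < x)
    j = print(x) % (5 - j)
    for x in offset:
        offset = 30 <= x
        offset = x * x[1]
    for res in j:
        process(j)
        if 26 == 34 and 34 != x:
            break
    return x

if 26 == 34 and 34 != x:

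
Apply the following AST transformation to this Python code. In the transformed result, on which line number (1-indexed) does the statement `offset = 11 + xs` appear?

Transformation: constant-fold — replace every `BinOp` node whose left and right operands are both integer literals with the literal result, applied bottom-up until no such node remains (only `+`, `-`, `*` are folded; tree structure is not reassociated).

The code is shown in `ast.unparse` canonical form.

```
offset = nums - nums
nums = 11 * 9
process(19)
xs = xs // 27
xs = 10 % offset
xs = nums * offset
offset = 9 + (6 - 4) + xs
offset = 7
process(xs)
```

Transformed code:
offset = nums - nums
nums = 99
process(19)
xs = xs // 27
xs = 10 % offset
xs = nums * offset
offset = 11 + xs
offset = 7
process(xs)

7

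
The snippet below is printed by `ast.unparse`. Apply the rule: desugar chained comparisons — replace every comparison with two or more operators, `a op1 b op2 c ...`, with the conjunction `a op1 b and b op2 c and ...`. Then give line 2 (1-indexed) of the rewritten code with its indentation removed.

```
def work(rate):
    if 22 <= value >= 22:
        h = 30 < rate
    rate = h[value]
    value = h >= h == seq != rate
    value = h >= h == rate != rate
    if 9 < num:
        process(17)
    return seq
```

if 22 <= value and value >= 22:

Transformed code:
def work(rate):
    if 22 <= value and value >= 22:
        h = 30 < rate
    rate = h[value]
    value = h >= h and h == seq and (seq != rate)
    value = h >= h and h == rate and (rate != rate)
    if 9 < num:
        process(17)
    return seq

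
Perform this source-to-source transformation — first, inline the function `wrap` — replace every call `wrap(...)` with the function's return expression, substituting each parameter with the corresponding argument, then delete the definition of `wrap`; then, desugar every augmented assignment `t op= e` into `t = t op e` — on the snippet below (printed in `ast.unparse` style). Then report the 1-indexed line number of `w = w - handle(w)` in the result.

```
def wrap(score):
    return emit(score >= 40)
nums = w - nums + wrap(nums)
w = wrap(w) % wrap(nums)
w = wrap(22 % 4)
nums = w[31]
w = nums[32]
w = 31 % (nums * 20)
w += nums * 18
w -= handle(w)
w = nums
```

8

Transformed code:
nums = w - nums + emit(nums >= 40)
w = emit(w >= 40) % emit(nums >= 40)
w = emit(22 % 4 >= 40)
nums = w[31]
w = nums[32]
w = 31 % (nums * 20)
w = w + nums * 18
w = w - handle(w)
w = nums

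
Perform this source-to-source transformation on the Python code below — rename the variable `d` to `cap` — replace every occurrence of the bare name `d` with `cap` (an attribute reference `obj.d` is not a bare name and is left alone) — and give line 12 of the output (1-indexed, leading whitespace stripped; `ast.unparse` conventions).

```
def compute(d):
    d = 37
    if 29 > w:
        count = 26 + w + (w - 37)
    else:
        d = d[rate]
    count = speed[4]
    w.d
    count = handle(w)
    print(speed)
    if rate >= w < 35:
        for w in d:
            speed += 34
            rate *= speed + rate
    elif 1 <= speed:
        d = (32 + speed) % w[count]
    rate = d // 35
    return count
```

Transformed code:
def compute(cap):
    cap = 37
    if 29 > w:
        count = 26 + w + (w - 37)
    else:
        cap = cap[rate]
    count = speed[4]
    w.d
    count = handle(w)
    print(speed)
    if rate >= w < 35:
        for w in cap:
            speed += 34
            rate *= speed + rate
    elif 1 <= speed:
        cap = (32 + speed) % w[count]
    rate = cap // 35
    return count

for w in cap: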